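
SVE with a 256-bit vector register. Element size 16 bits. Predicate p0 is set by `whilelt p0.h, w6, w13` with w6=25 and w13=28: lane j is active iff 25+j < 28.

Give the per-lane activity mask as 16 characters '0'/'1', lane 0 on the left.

predicate = 1110000000000000

register lanes = 256/16 = 16
p0[j] = (25+j < 28); true for j=0..2 → 3 lanes set
bits (lane 0 leftmost): 1110000000000000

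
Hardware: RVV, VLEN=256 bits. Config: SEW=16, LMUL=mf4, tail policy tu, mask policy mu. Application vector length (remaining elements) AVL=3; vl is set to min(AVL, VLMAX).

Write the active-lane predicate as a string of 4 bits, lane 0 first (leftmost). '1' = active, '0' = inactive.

predicate = 1110

VLMAX = VLEN×LMUL/SEW = 256×1/4/16 = 4
AVL=3 ≤ VLMAX=4, so vl = 3
bits (lane 0 leftmost): 1110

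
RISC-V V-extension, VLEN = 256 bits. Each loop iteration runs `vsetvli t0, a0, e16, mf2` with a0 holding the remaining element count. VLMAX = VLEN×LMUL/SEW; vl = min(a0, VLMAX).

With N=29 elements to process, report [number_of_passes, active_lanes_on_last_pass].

[iterations, last_vl] = [4, 5]

lanes per group: 256·1/2/16 = 8
29 elements at 8/iter → 4 passes, remainder 5 on the last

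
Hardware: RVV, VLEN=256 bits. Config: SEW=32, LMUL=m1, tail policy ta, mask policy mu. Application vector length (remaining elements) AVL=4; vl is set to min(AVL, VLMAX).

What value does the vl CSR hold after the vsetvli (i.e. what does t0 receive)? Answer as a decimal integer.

vl = 4

VLMAX = (256 × 1) / 32 = 8 lanes
vl ← min(4, 8) = 4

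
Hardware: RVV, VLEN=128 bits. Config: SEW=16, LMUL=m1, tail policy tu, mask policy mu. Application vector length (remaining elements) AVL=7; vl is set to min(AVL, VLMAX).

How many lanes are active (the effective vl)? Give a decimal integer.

VLMAX = (128 × 1) / 16 = 8 lanes
vl = min(AVL, VLMAX) = min(7, 8) = 7

vl = 7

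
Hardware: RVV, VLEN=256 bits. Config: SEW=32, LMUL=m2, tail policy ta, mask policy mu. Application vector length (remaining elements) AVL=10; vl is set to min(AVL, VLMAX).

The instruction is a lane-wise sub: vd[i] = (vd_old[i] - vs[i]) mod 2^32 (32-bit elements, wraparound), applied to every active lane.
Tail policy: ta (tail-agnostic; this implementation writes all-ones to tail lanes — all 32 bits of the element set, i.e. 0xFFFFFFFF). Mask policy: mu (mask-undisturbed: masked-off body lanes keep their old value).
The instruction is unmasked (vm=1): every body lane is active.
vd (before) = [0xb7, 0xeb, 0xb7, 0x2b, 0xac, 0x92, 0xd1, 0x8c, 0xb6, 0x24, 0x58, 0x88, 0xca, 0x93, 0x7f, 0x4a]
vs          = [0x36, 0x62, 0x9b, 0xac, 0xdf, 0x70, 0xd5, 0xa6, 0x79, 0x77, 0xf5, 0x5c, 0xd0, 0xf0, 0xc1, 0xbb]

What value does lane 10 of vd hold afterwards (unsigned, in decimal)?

lanes per group: 256·2/32 = 16
vl ← min(10, 16) = 10
lane  0: sub(0xb7,0x36) ⇒ 0x81
lane  1: sub(0xeb,0x62) ⇒ 0x89
lane  2: sub(0xb7,0x9b) ⇒ 0x1c
lane  3: sub(0x2b,0xac) ⇒ 0xffffff7f
lane  4: sub(0xac,0xdf) ⇒ 0xffffffcd
lane  5: sub(0x92,0x70) ⇒ 0x22
lane  6: sub(0xd1,0xd5) ⇒ 0xfffffffc
lane  7: sub(0x8c,0xa6) ⇒ 0xffffffe6
lane  8: sub(0xb6,0x79) ⇒ 0x3d
lane  9: sub(0x24,0x77) ⇒ 0xffffffad
lane 10: tail/ones ⇒ 0xffffffff
lane 11: tail/ones ⇒ 0xffffffff
lane 12: tail/ones ⇒ 0xffffffff
lane 13: tail/ones ⇒ 0xffffffff
lane 14: tail/ones ⇒ 0xffffffff
lane 15: tail/ones ⇒ 0xffffffff

vd[10] = 4294967295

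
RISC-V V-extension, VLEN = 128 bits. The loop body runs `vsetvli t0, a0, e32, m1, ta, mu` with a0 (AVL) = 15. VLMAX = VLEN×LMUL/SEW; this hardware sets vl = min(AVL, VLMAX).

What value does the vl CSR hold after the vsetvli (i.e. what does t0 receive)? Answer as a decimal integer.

VLMAX = (128 × 1) / 32 = 4 lanes
vl = min(AVL, VLMAX) = min(15, 4) = 4

vl = 4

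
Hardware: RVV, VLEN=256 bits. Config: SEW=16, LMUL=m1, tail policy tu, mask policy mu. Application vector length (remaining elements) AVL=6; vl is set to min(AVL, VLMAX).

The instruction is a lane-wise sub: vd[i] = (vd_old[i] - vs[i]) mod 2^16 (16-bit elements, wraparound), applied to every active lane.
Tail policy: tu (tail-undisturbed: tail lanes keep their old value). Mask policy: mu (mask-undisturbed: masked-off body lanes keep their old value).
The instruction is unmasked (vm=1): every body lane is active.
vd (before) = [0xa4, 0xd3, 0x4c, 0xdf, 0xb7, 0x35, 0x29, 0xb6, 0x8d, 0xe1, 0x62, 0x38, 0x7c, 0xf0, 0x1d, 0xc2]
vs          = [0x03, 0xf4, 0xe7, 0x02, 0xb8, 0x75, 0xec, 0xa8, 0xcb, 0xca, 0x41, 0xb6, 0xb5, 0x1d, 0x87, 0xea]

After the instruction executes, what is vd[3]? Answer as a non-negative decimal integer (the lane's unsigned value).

vd[3] = 221

VLMAX = (256 × 1) / 16 = 16 lanes
vl ← min(6, 16) = 6
  i=0: sub(0xa4,0x03) → 161
  i=1: sub(0xd3,0xf4) → 65503
  i=2: sub(0x4c,0xe7) → 65381
  i=3: sub(0xdf,0x02) → 221
  i=4: sub(0xb7,0xb8) → 65535
  i=5: sub(0x35,0x75) → 65472
  i=6: tail/keep → 41
  i=7: tail/keep → 182
  i=8: tail/keep → 141
  i=9: tail/keep → 225
  i=10: tail/keep → 98
  i=11: tail/keep → 56
  i=12: tail/keep → 124
  i=13: tail/keep → 240
  i=14: tail/keep → 29
  i=15: tail/keep → 194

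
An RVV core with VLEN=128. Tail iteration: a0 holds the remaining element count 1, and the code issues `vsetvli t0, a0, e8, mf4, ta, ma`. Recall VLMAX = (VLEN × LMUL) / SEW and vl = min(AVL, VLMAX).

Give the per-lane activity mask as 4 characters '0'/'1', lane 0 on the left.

VLMAX = VLEN×LMUL/SEW = 128×1/4/8 = 4
AVL=1 ≤ VLMAX=4, so vl = 1
bits (lane 0 leftmost): 1000

predicate = 1000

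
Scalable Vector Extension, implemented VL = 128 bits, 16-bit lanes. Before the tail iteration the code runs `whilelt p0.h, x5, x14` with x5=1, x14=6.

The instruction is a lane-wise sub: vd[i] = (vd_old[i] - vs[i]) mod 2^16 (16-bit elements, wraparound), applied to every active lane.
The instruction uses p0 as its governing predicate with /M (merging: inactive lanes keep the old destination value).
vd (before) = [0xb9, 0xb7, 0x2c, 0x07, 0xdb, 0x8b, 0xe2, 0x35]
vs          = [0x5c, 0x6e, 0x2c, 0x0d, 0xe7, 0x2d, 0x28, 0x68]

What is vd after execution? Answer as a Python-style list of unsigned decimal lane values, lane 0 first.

vd = [93, 73, 0, 65530, 65524, 139, 226, 53]

register lanes = 128/16 = 8
whilelt: lane j active iff 1+j < 6 → j < 5 → 5 active
vd[0] sub(0xb9,0x5c) -> 0x5d
vd[1] sub(0xb7,0x6e) -> 0x49
vd[2] sub(0x2c,0x2c) -> 0x00
vd[3] sub(0x07,0x0d) -> 0xfffa
vd[4] sub(0xdb,0xe7) -> 0xfff4
vd[5] tail/keep -> 0x8b
vd[6] tail/keep -> 0xe2
vd[7] tail/keep -> 0x35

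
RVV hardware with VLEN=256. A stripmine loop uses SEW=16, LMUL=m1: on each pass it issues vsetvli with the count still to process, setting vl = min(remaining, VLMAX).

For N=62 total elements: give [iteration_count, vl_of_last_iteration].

[iterations, last_vl] = [4, 14]

VLMAX = (256 × 1) / 16 = 16 lanes
iterations = ceil(62/16) = 4; final-pass vl = 14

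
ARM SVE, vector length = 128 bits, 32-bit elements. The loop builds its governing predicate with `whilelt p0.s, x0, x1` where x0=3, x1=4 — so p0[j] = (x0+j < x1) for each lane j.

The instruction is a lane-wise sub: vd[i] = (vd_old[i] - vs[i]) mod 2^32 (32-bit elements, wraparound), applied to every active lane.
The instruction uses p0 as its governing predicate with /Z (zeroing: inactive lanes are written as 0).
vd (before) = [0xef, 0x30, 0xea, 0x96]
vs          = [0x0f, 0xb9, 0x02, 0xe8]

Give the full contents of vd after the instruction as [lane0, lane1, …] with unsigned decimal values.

vd = [224, 0, 0, 0]

register lanes = 128/32 = 4
p0[j] = (3+j < 4); true for j=0..0 → 1 lanes set
lane  0: sub(0xef,0x0f) ⇒ 0xe0
lane  1: tail/zero ⇒ 0x00
lane  2: tail/zero ⇒ 0x00
lane  3: tail/zero ⇒ 0x00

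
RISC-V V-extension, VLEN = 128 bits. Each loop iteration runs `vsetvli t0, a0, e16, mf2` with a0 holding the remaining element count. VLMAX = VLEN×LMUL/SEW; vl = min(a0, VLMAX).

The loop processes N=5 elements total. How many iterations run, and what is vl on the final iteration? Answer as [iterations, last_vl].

[iterations, last_vl] = [2, 1]

lanes per group: 128·1/2/16 = 4
5 elements at 4/iter → 2 passes, remainder 1 on the last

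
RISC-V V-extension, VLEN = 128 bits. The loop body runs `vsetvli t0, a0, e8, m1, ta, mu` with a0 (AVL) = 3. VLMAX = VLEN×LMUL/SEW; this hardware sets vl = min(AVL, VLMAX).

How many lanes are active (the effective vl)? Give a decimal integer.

VLMAX = VLEN×LMUL/SEW = 128×1/8 = 16
AVL=3 ≤ VLMAX=16, so vl = 3

vl = 3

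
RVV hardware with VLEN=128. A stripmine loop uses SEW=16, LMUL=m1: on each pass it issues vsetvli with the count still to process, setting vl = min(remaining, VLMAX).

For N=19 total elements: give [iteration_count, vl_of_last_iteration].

[iterations, last_vl] = [3, 3]

VLMAX = (128 × 1) / 16 = 8 lanes
iterations = ceil(19/8) = 3; final-pass vl = 3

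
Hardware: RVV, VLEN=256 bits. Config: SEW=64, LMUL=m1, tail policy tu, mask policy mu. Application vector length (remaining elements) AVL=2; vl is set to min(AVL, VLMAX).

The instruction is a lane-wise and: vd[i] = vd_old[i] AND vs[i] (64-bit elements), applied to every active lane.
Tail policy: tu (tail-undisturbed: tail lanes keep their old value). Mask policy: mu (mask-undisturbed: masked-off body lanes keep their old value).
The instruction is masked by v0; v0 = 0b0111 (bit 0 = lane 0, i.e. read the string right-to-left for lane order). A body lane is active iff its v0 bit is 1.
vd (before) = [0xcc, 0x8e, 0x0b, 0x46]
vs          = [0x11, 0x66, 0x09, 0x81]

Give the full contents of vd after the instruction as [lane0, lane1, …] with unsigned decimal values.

VLMAX = VLEN×LMUL/SEW = 256×1/64 = 4
vl ← min(2, 4) = 2
vd[0] and(0xcc,0x11) -> 0x00
vd[1] and(0x8e,0x66) -> 0x06
vd[2] tail/keep -> 0x0b
vd[3] tail/keep -> 0x46

vd = [0, 6, 11, 70]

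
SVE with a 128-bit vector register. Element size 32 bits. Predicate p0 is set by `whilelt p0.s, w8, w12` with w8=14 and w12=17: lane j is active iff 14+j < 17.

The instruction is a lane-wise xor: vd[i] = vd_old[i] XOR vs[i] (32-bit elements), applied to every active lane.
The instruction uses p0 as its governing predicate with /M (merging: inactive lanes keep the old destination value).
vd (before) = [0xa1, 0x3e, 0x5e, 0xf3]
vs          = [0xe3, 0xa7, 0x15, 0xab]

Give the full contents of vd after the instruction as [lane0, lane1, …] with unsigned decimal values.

vd = [66, 153, 75, 243]

register lanes = 128/32 = 4
active while 14+j < 17, i.e. j ∈ [0,3) capped at 4 ⇒ 3
vd[0] xor(0xa1,0xe3) -> 0x42
vd[1] xor(0x3e,0xa7) -> 0x99
vd[2] xor(0x5e,0x15) -> 0x4b
vd[3] tail/keep -> 0xf3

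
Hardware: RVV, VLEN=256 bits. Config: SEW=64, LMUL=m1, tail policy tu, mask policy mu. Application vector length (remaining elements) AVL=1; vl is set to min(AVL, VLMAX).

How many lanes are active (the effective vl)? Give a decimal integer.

vl = 1

VLMAX = (256 × 1) / 64 = 4 lanes
vl ← min(1, 4) = 1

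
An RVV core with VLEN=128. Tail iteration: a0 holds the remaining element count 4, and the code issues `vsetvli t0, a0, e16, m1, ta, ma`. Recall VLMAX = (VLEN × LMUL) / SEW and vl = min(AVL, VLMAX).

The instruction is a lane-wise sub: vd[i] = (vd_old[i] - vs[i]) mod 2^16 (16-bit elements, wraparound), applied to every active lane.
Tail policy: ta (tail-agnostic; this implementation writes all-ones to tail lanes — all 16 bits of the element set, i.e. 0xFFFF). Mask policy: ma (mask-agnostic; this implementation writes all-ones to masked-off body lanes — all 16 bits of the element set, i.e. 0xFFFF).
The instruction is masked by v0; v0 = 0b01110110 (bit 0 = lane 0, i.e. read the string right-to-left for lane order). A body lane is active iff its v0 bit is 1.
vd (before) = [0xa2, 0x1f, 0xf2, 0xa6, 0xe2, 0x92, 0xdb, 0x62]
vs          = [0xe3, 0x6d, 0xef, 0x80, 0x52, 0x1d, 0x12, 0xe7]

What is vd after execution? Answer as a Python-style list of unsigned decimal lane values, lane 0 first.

lanes per group: 128·1/16 = 8
vl ← min(4, 8) = 4
  i=0: mask-off/ones → 65535
  i=1: sub(0x1f,0x6d) → 65458
  i=2: sub(0xf2,0xef) → 3
  i=3: mask-off/ones → 65535
  i=4: tail/ones → 65535
  i=5: tail/ones → 65535
  i=6: tail/ones → 65535
  i=7: tail/ones → 65535

vd = [65535, 65458, 3, 65535, 65535, 65535, 65535, 65535]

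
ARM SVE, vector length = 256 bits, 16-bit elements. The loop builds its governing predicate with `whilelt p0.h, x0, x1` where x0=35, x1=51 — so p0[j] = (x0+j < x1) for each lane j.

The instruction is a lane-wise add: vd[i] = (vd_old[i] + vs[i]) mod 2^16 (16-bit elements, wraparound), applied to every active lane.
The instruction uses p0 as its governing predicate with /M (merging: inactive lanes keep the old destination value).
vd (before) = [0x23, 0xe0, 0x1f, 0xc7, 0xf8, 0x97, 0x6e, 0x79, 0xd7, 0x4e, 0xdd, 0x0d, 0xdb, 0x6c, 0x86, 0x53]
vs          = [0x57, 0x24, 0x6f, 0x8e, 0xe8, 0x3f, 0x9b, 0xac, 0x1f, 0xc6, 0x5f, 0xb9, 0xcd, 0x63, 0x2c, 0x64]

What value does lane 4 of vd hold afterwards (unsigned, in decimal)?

vd[4] = 480

256-bit reg / 16-bit elem → 16 lanes
whilelt: lane j active iff 35+j < 51 → j < 16 → 16 active
[0] add(0x23,0x57) = 0x7a
[1] add(0xe0,0x24) = 0x104
[2] add(0x1f,0x6f) = 0x8e
[3] add(0xc7,0x8e) = 0x155
[4] add(0xf8,0xe8) = 0x1e0
[5] add(0x97,0x3f) = 0xd6
[6] add(0x6e,0x9b) = 0x109
[7] add(0x79,0xac) = 0x125
[8] add(0xd7,0x1f) = 0xf6
[9] add(0x4e,0xc6) = 0x114
[10] add(0xdd,0x5f) = 0x13c
[11] add(0x0d,0xb9) = 0xc6
[12] add(0xdb,0xcd) = 0x1a8
[13] add(0x6c,0x63) = 0xcf
[14] add(0x86,0x2c) = 0xb2
[15] add(0x53,0x64) = 0xb7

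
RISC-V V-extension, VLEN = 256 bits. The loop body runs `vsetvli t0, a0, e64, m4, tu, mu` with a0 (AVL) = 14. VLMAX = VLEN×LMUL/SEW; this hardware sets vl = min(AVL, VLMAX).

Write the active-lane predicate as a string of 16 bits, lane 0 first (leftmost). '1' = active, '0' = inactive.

VLMAX = VLEN×LMUL/SEW = 256×4/64 = 16
vl ← min(14, 16) = 14
bits (lane 0 leftmost): 1111111111111100

predicate = 1111111111111100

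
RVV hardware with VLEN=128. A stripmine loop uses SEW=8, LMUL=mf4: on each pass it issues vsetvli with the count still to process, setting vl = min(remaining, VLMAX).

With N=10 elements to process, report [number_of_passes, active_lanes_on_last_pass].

VLMAX = VLEN×LMUL/SEW = 128×1/4/8 = 4
N=10: ⌈10/4⌉ = 3 iters; last vl = 10 − 2×4 = 2

[iterations, last_vl] = [3, 2]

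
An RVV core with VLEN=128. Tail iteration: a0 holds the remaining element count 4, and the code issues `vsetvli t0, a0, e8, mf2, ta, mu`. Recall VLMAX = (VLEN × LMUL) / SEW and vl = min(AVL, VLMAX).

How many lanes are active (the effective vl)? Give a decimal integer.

VLMAX = VLEN×LMUL/SEW = 128×1/2/8 = 8
AVL=4 ≤ VLMAX=8, so vl = 4

vl = 4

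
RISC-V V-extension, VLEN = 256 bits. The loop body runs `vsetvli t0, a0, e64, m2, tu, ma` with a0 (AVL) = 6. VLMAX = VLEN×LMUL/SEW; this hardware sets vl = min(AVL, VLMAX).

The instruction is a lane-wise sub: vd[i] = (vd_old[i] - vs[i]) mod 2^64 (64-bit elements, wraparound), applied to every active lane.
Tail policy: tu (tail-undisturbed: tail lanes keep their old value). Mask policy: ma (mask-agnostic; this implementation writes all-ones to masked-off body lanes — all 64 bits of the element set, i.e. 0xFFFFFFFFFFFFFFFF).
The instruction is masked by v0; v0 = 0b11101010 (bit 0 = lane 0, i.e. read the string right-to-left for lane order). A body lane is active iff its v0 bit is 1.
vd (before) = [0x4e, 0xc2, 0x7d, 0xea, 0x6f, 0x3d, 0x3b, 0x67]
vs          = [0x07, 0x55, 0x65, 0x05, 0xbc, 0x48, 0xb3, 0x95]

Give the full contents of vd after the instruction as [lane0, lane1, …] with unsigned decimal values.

VLMAX = (256 × 2) / 64 = 8 lanes
vl ← min(6, 8) = 6
lane  0: mask-off/ones ⇒ 0xffffffffffffffff
lane  1: sub(0xc2,0x55) ⇒ 0x6d
lane  2: mask-off/ones ⇒ 0xffffffffffffffff
lane  3: sub(0xea,0x05) ⇒ 0xe5
lane  4: mask-off/ones ⇒ 0xffffffffffffffff
lane  5: sub(0x3d,0x48) ⇒ 0xfffffffffffffff5
lane  6: tail/keep ⇒ 0x3b
lane  7: tail/keep ⇒ 0x67

vd = [18446744073709551615, 109, 18446744073709551615, 229, 18446744073709551615, 18446744073709551605, 59, 103]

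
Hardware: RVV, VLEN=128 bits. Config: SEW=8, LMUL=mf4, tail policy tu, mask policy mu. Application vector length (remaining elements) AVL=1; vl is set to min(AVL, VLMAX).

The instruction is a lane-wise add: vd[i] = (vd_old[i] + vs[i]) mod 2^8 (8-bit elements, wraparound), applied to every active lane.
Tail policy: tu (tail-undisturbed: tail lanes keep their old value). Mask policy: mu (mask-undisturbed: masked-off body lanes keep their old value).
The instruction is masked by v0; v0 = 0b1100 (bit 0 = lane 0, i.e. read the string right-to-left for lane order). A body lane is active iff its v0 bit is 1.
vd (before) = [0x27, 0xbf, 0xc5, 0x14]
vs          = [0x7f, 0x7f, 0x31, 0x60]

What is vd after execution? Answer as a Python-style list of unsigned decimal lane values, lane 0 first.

VLMAX = VLEN×LMUL/SEW = 128×1/4/8 = 4
AVL=1 ≤ VLMAX=4, so vl = 1
lane  0: mask-off/keep ⇒ 0x27
lane  1: tail/keep ⇒ 0xbf
lane  2: tail/keep ⇒ 0xc5
lane  3: tail/keep ⇒ 0x14

vd = [39, 191, 197, 20]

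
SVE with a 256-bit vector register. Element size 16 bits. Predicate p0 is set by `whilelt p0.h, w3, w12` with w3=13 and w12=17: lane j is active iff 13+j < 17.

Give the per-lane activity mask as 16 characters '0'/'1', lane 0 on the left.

predicate = 1111000000000000

register lanes = 256/16 = 16
active while 13+j < 17, i.e. j ∈ [0,4) capped at 16 ⇒ 4
bits (lane 0 leftmost): 1111000000000000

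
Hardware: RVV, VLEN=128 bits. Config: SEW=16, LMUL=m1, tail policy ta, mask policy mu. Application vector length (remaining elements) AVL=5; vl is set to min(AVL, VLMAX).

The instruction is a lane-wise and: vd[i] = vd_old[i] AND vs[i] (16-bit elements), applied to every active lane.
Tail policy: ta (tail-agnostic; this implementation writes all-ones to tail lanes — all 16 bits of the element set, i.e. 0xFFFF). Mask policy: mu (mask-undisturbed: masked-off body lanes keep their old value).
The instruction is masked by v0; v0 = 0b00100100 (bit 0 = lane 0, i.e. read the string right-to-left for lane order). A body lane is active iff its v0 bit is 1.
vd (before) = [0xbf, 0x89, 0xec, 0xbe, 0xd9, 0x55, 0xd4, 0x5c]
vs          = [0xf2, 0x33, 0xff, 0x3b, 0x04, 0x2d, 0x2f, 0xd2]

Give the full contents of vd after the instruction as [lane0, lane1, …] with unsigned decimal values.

lanes per group: 128·1/16 = 8
vl ← min(5, 8) = 5
vd[0] mask-off/keep -> 0xbf
vd[1] mask-off/keep -> 0x89
vd[2] and(0xec,0xff) -> 0xec
vd[3] mask-off/keep -> 0xbe
vd[4] mask-off/keep -> 0xd9
vd[5] tail/ones -> 0xffff
vd[6] tail/ones -> 0xffff
vd[7] tail/ones -> 0xffff

vd = [191, 137, 236, 190, 217, 65535, 65535, 65535]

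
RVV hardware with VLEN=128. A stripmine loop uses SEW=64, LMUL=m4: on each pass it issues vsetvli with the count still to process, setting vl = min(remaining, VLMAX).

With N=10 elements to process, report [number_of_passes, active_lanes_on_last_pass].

lanes per group: 128·4/64 = 8
N=10: ⌈10/8⌉ = 2 iters; last vl = 10 − 1×8 = 2

[iterations, last_vl] = [2, 2]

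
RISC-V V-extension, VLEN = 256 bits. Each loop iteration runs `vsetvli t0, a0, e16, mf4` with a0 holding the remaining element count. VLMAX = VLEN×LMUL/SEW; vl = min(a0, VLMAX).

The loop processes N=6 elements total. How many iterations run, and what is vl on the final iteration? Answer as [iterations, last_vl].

lanes per group: 256·1/4/16 = 4
iterations = ceil(6/4) = 2; final-pass vl = 2

[iterations, last_vl] = [2, 2]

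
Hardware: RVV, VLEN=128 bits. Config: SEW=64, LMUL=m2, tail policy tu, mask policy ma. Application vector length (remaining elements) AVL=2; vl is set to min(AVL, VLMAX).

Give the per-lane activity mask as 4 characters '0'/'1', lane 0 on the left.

VLMAX = (128 × 2) / 64 = 4 lanes
vl ← min(2, 4) = 2
bits (lane 0 leftmost): 1100

predicate = 1100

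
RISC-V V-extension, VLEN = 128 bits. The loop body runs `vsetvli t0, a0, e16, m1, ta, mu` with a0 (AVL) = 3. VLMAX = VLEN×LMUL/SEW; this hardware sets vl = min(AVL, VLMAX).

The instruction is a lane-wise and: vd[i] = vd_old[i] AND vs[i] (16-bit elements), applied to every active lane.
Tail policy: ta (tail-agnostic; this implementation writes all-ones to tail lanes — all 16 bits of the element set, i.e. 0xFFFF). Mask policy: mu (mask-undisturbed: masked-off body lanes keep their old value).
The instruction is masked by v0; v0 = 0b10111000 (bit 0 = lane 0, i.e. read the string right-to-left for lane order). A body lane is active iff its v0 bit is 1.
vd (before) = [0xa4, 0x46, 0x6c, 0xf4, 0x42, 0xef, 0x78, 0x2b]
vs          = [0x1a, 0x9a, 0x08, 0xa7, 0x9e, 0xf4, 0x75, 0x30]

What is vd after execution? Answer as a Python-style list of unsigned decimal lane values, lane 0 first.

vd = [164, 70, 108, 65535, 65535, 65535, 65535, 65535]

VLMAX = VLEN×LMUL/SEW = 128×1/16 = 8
AVL=3 ≤ VLMAX=8, so vl = 3
lane  0: mask-off/keep ⇒ 0xa4
lane  1: mask-off/keep ⇒ 0x46
lane  2: mask-off/keep ⇒ 0x6c
lane  3: tail/ones ⇒ 0xffff
lane  4: tail/ones ⇒ 0xffff
lane  5: tail/ones ⇒ 0xffff
lane  6: tail/ones ⇒ 0xffff
lane  7: tail/ones ⇒ 0xffff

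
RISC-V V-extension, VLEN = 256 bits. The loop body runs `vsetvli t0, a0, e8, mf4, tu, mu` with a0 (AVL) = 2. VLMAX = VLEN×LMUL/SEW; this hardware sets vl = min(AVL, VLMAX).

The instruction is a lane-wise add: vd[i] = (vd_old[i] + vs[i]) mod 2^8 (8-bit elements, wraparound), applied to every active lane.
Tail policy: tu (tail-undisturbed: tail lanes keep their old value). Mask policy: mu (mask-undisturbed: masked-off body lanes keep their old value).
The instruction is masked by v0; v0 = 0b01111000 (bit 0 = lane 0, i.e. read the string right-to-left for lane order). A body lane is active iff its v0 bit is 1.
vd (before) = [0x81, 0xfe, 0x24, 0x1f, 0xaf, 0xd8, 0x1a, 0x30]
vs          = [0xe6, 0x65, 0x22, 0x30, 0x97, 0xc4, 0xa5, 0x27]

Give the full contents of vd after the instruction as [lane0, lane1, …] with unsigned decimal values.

VLMAX = VLEN×LMUL/SEW = 256×1/4/8 = 8
vl ← min(2, 8) = 2
  i=0: mask-off/keep → 129
  i=1: mask-off/keep → 254
  i=2: tail/keep → 36
  i=3: tail/keep → 31
  i=4: tail/keep → 175
  i=5: tail/keep → 216
  i=6: tail/keep → 26
  i=7: tail/keep → 48

vd = [129, 254, 36, 31, 175, 216, 26, 48]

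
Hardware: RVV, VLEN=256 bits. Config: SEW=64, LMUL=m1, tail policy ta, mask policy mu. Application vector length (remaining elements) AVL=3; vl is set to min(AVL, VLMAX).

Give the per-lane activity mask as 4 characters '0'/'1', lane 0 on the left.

lanes per group: 256·1/64 = 4
vl ← min(3, 4) = 3
bits (lane 0 leftmost): 1110

predicate = 1110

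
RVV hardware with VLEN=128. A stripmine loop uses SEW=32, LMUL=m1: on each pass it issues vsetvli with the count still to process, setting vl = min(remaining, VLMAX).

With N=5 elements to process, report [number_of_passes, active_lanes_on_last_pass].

VLMAX = VLEN×LMUL/SEW = 128×1/32 = 4
5 elements at 4/iter → 2 passes, remainder 1 on the last

[iterations, last_vl] = [2, 1]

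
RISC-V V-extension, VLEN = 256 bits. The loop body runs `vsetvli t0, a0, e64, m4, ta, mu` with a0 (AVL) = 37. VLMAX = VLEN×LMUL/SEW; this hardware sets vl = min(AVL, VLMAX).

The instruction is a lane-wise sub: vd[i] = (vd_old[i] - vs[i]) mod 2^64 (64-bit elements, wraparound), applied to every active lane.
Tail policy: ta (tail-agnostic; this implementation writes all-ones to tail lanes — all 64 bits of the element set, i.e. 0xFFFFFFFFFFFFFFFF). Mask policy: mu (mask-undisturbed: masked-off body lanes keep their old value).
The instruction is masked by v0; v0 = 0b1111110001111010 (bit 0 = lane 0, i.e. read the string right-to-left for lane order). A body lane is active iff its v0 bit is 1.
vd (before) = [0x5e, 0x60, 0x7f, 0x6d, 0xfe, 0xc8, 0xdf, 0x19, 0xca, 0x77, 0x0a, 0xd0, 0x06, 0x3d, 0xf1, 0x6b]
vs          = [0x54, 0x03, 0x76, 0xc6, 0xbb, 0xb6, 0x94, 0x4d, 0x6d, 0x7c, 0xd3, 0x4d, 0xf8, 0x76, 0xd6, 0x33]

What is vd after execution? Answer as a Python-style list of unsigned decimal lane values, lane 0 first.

vd = [94, 93, 127, 18446744073709551527, 67, 18, 75, 25, 202, 119, 18446744073709551415, 131, 18446744073709551374, 18446744073709551559, 27, 56]

lanes per group: 256·4/64 = 16
AVL=37 > VLMAX=16, so vl = 16
[0] mask-off/keep = 0x5e
[1] sub(0x60,0x03) = 0x5d
[2] mask-off/keep = 0x7f
[3] sub(0x6d,0xc6) = 0xffffffffffffffa7
[4] sub(0xfe,0xbb) = 0x43
[5] sub(0xc8,0xb6) = 0x12
[6] sub(0xdf,0x94) = 0x4b
[7] mask-off/keep = 0x19
[8] mask-off/keep = 0xca
[9] mask-off/keep = 0x77
[10] sub(0x0a,0xd3) = 0xffffffffffffff37
[11] sub(0xd0,0x4d) = 0x83
[12] sub(0x06,0xf8) = 0xffffffffffffff0e
[13] sub(0x3d,0x76) = 0xffffffffffffffc7
[14] sub(0xf1,0xd6) = 0x1b
[15] sub(0x6b,0x33) = 0x38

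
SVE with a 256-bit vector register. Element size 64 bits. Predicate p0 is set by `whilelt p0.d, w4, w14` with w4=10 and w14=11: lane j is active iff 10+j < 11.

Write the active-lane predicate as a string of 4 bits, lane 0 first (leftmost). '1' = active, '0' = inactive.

register lanes = 256/64 = 4
p0[j] = (10+j < 11); true for j=0..0 → 1 lanes set
bits (lane 0 leftmost): 1000

predicate = 1000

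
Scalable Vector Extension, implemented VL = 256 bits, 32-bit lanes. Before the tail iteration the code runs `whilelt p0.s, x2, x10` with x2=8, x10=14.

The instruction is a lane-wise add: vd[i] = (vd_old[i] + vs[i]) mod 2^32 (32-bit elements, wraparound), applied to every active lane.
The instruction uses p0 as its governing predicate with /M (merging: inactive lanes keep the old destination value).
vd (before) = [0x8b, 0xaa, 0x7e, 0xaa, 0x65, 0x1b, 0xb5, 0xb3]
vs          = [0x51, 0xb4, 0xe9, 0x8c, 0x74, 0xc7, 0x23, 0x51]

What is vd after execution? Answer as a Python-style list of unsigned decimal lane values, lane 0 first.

vd = [220, 350, 359, 310, 217, 226, 181, 179]

register lanes = 256/32 = 8
p0[j] = (8+j < 14); true for j=0..5 → 6 lanes set
vd[0] add(0x8b,0x51) -> 0xdc
vd[1] add(0xaa,0xb4) -> 0x15e
vd[2] add(0x7e,0xe9) -> 0x167
vd[3] add(0xaa,0x8c) -> 0x136
vd[4] add(0x65,0x74) -> 0xd9
vd[5] add(0x1b,0xc7) -> 0xe2
vd[6] tail/keep -> 0xb5
vd[7] tail/keep -> 0xb3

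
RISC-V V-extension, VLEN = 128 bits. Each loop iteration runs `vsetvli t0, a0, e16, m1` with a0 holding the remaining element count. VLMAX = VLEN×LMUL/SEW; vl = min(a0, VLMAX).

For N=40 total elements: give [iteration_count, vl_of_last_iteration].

[iterations, last_vl] = [5, 8]

VLMAX = VLEN×LMUL/SEW = 128×1/16 = 8
N=40: ⌈40/8⌉ = 5 iters; last vl = 40 − 4×8 = 8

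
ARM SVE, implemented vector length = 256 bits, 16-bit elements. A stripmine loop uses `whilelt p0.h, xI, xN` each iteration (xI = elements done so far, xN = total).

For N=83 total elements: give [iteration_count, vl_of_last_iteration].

lane count: 256 div 16 = 16
N=83: ⌈83/16⌉ = 6 iters; last vl = 83 − 5×16 = 3

[iterations, last_vl] = [6, 3]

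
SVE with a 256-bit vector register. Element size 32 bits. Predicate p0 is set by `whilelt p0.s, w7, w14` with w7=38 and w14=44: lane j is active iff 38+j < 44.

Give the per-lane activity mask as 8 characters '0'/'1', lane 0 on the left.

lane count: 256 div 32 = 8
active while 38+j < 44, i.e. j ∈ [0,6) capped at 8 ⇒ 6
bits (lane 0 leftmost): 11111100

predicate = 11111100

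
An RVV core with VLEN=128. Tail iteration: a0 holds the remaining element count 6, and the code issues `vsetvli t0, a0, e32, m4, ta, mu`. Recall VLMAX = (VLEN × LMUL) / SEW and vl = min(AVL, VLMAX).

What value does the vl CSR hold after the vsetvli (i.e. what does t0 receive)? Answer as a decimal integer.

vl = 6

VLMAX = (128 × 4) / 32 = 16 lanes
vl = min(AVL, VLMAX) = min(6, 16) = 6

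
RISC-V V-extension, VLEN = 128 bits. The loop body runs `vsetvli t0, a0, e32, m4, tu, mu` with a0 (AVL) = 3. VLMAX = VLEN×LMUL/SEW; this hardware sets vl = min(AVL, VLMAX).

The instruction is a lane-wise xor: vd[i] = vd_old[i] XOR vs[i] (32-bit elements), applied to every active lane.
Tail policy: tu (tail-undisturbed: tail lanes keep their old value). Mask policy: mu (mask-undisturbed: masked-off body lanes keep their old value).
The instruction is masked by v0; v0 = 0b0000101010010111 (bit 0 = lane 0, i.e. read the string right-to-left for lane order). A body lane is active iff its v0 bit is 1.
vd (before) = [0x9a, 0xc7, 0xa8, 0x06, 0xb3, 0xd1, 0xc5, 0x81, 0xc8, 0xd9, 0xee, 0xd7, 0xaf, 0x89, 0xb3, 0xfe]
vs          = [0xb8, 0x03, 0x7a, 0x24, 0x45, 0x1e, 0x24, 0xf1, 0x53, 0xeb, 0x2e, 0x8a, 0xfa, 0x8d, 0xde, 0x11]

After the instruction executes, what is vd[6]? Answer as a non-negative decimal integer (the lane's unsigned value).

vd[6] = 197

lanes per group: 128·4/32 = 16
vl = min(AVL, VLMAX) = min(3, 16) = 3
  i=0: xor(0x9a,0xb8) → 34
  i=1: xor(0xc7,0x03) → 196
  i=2: xor(0xa8,0x7a) → 210
  i=3: tail/keep → 6
  i=4: tail/keep → 179
  i=5: tail/keep → 209
  i=6: tail/keep → 197
  i=7: tail/keep → 129
  i=8: tail/keep → 200
  i=9: tail/keep → 217
  i=10: tail/keep → 238
  i=11: tail/keep → 215
  i=12: tail/keep → 175
  i=13: tail/keep → 137
  i=14: tail/keep → 179
  i=15: tail/keep → 254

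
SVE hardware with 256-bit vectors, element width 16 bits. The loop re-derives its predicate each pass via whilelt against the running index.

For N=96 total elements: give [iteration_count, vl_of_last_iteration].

[iterations, last_vl] = [6, 16]

lane count: 256 div 16 = 16
iterations = ceil(96/16) = 6; final-pass vl = 16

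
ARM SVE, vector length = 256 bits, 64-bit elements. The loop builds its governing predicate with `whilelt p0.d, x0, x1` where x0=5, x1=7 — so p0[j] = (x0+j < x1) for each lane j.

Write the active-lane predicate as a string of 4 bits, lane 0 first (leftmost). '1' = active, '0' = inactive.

predicate = 1100

lane count: 256 div 64 = 4
active while 5+j < 7, i.e. j ∈ [0,2) capped at 4 ⇒ 2
bits (lane 0 leftmost): 1100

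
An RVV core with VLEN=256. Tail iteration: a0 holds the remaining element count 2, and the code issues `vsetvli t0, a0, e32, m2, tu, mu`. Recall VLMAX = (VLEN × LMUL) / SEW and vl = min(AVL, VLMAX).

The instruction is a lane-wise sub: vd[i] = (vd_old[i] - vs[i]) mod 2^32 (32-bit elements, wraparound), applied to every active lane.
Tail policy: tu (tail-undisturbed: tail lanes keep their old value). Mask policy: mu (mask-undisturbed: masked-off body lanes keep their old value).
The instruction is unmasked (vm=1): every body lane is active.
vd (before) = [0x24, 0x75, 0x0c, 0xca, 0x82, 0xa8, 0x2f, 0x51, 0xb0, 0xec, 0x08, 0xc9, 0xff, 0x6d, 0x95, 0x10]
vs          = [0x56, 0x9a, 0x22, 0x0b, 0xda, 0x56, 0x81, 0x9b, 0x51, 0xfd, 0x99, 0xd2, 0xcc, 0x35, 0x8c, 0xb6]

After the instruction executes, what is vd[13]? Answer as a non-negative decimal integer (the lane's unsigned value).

vd[13] = 109

VLMAX = (256 × 2) / 32 = 16 lanes
AVL=2 ≤ VLMAX=16, so vl = 2
[0] sub(0x24,0x56) = 0xffffffce
[1] sub(0x75,0x9a) = 0xffffffdb
[2] tail/keep = 0x0c
[3] tail/keep = 0xca
[4] tail/keep = 0x82
[5] tail/keep = 0xa8
[6] tail/keep = 0x2f
[7] tail/keep = 0x51
[8] tail/keep = 0xb0
[9] tail/keep = 0xec
[10] tail/keep = 0x08
[11] tail/keep = 0xc9
[12] tail/keep = 0xff
[13] tail/keep = 0x6d
[14] tail/keep = 0x95
[15] tail/keep = 0x10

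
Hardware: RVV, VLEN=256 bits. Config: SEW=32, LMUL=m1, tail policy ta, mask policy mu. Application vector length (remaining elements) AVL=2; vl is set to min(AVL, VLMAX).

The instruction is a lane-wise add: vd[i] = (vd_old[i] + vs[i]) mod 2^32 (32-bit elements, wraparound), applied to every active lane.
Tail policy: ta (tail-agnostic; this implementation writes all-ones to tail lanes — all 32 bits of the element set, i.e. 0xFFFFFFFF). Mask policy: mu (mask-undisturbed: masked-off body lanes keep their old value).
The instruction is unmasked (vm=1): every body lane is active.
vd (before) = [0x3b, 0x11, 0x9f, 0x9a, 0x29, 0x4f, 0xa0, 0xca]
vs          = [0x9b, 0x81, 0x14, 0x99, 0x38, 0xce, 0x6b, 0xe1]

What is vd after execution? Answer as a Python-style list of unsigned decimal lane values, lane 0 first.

VLMAX = (256 × 1) / 32 = 8 lanes
vl ← min(2, 8) = 2
lane  0: add(0x3b,0x9b) ⇒ 0xd6
lane  1: add(0x11,0x81) ⇒ 0x92
lane  2: tail/ones ⇒ 0xffffffff
lane  3: tail/ones ⇒ 0xffffffff
lane  4: tail/ones ⇒ 0xffffffff
lane  5: tail/ones ⇒ 0xffffffff
lane  6: tail/ones ⇒ 0xffffffff
lane  7: tail/ones ⇒ 0xffffffff

vd = [214, 146, 4294967295, 4294967295, 4294967295, 4294967295, 4294967295, 4294967295]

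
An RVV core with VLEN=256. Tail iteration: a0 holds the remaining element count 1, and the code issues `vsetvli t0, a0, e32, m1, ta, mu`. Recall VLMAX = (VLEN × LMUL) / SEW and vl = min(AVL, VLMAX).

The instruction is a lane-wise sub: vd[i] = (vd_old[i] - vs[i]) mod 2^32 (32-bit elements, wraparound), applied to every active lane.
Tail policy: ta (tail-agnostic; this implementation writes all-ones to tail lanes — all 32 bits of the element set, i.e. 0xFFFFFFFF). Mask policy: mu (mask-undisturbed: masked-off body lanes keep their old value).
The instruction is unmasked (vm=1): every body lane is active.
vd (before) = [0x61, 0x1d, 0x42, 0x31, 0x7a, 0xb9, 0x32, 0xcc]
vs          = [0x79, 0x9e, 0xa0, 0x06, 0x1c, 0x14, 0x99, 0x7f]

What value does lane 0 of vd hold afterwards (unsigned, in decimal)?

VLMAX = (256 × 1) / 32 = 8 lanes
vl = min(AVL, VLMAX) = min(1, 8) = 1
lane  0: sub(0x61,0x79) ⇒ 0xffffffe8
lane  1: tail/ones ⇒ 0xffffffff
lane  2: tail/ones ⇒ 0xffffffff
lane  3: tail/ones ⇒ 0xffffffff
lane  4: tail/ones ⇒ 0xffffffff
lane  5: tail/ones ⇒ 0xffffffff
lane  6: tail/ones ⇒ 0xffffffff
lane  7: tail/ones ⇒ 0xffffffff

vd[0] = 4294967272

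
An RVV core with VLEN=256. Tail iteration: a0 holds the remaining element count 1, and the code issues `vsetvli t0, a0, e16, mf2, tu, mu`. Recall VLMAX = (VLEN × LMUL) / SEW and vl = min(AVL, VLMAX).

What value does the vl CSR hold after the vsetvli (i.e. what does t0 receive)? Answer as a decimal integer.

lanes per group: 256·1/2/16 = 8
AVL=1 ≤ VLMAX=8, so vl = 1

vl = 1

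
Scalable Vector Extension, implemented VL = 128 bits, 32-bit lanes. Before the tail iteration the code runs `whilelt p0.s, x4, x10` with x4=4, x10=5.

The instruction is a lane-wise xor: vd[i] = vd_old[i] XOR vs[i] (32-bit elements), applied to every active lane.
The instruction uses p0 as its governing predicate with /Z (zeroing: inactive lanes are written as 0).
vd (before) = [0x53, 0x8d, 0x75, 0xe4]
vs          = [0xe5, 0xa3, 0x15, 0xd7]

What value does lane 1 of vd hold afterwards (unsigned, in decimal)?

128-bit reg / 32-bit elem → 4 lanes
active while 4+j < 5, i.e. j ∈ [0,1) capped at 4 ⇒ 1
[0] xor(0x53,0xe5) = 0xb6
[1] tail/zero = 0x00
[2] tail/zero = 0x00
[3] tail/zero = 0x00

vd[1] = 0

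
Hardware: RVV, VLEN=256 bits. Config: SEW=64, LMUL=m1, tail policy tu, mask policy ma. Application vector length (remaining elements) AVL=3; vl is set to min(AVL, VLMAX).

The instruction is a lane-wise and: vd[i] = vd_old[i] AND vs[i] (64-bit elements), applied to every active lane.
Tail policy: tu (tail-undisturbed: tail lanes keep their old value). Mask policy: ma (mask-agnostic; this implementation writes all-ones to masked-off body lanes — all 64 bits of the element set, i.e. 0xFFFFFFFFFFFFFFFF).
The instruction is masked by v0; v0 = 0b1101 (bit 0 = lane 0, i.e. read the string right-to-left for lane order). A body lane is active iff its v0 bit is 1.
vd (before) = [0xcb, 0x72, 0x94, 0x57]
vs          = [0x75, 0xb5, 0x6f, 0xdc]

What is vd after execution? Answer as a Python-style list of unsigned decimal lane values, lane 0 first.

vd = [65, 18446744073709551615, 4, 87]

VLMAX = VLEN×LMUL/SEW = 256×1/64 = 4
vl = min(AVL, VLMAX) = min(3, 4) = 3
[0] and(0xcb,0x75) = 0x41
[1] mask-off/ones = 0xffffffffffffffff
[2] and(0x94,0x6f) = 0x04
[3] tail/keep = 0x57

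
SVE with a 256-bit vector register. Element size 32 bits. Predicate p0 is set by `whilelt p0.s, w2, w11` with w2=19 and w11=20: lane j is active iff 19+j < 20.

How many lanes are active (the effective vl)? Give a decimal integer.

vl = 1

register lanes = 256/32 = 8
p0[j] = (19+j < 20); true for j=0..0 → 1 lanes set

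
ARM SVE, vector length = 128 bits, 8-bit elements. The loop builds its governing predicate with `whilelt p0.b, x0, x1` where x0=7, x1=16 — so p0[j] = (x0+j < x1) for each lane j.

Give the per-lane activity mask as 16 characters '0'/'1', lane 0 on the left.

register lanes = 128/8 = 16
active while 7+j < 16, i.e. j ∈ [0,9) capped at 16 ⇒ 9
bits (lane 0 leftmost): 1111111110000000

predicate = 1111111110000000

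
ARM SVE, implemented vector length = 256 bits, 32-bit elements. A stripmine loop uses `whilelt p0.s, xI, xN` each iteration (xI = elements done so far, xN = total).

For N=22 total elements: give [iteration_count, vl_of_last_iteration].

[iterations, last_vl] = [3, 6]

lane count: 256 div 32 = 8
22 elements at 8/iter → 3 passes, remainder 6 on the last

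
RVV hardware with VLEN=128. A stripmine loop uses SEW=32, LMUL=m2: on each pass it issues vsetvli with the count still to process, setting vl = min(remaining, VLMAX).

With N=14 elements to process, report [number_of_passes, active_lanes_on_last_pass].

[iterations, last_vl] = [2, 6]

VLMAX = VLEN×LMUL/SEW = 128×2/32 = 8
iterations = ceil(14/8) = 2; final-pass vl = 6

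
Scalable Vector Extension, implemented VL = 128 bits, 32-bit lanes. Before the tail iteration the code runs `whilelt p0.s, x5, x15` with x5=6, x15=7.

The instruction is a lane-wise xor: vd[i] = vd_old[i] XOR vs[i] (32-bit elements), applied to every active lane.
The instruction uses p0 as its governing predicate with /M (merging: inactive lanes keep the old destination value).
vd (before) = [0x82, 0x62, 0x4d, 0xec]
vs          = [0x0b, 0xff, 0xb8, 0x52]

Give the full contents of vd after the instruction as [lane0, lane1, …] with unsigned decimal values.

128-bit reg / 32-bit elem → 4 lanes
whilelt: lane j active iff 6+j < 7 → j < 1 → 1 active
vd[0] xor(0x82,0x0b) -> 0x89
vd[1] tail/keep -> 0x62
vd[2] tail/keep -> 0x4d
vd[3] tail/keep -> 0xec

vd = [137, 98, 77, 236]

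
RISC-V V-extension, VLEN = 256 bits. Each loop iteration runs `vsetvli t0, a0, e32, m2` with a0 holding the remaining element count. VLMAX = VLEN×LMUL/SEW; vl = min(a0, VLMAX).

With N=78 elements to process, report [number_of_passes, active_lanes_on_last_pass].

VLMAX = VLEN×LMUL/SEW = 256×2/32 = 16
iterations = ceil(78/16) = 5; final-pass vl = 14

[iterations, last_vl] = [5, 14]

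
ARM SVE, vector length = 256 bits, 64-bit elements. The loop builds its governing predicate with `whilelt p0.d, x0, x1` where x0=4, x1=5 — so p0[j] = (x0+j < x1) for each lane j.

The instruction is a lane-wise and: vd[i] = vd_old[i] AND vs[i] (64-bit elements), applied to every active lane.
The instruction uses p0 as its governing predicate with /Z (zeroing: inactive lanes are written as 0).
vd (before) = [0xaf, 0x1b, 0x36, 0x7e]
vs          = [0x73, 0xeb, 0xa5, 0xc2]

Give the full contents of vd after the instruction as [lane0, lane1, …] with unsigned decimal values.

lane count: 256 div 64 = 4
p0[j] = (4+j < 5); true for j=0..0 → 1 lanes set
  i=0: and(0xaf,0x73) → 35
  i=1: tail/zero → 0
  i=2: tail/zero → 0
  i=3: tail/zero → 0

vd = [35, 0, 0, 0]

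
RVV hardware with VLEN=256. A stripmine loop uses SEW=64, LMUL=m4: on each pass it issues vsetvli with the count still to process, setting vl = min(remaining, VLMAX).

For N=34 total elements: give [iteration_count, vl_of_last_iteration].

lanes per group: 256·4/64 = 16
N=34: ⌈34/16⌉ = 3 iters; last vl = 34 − 2×16 = 2

[iterations, last_vl] = [3, 2]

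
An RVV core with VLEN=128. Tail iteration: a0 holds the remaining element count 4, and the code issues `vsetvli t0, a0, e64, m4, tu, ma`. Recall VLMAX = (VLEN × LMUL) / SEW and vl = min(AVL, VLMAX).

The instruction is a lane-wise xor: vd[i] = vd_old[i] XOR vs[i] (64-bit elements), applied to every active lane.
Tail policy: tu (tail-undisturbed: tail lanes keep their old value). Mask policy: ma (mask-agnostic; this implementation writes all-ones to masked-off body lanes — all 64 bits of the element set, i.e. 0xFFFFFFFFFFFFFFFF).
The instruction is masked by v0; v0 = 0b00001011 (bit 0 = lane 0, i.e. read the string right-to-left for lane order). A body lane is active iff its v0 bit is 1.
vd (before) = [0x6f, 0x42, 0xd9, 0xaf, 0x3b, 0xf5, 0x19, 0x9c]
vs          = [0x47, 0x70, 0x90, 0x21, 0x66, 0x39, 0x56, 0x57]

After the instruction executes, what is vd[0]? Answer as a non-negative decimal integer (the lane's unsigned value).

vd[0] = 40

VLMAX = VLEN×LMUL/SEW = 128×4/64 = 8
vl ← min(4, 8) = 4
[0] xor(0x6f,0x47) = 0x28
[1] xor(0x42,0x70) = 0x32
[2] mask-off/ones = 0xffffffffffffffff
[3] xor(0xaf,0x21) = 0x8e
[4] tail/keep = 0x3b
[5] tail/keep = 0xf5
[6] tail/keep = 0x19
[7] tail/keep = 0x9c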